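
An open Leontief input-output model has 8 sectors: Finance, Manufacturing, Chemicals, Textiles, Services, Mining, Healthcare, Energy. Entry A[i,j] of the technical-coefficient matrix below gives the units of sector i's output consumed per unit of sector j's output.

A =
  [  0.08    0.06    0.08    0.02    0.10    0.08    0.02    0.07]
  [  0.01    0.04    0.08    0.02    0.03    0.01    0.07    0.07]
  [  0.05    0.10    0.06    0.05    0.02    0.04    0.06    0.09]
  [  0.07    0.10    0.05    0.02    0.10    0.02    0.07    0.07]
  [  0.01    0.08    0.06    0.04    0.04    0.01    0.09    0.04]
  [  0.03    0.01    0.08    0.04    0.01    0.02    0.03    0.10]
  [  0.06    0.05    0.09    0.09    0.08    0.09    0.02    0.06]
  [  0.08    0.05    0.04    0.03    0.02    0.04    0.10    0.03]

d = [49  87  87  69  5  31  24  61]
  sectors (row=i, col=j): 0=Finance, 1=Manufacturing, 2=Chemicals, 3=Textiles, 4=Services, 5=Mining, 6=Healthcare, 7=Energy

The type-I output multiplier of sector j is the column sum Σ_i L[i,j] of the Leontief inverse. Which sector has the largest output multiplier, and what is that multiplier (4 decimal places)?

Chemicals (1.9431)

Form M = I − A:
  [  0.92   -0.06   -0.08   -0.02   -0.10   -0.08   -0.02   -0.07]
  [ -0.01    0.96   -0.08   -0.02   -0.03   -0.01   -0.07   -0.07]
  [ -0.05   -0.10    0.94   -0.05   -0.02   -0.04   -0.06   -0.09]
  [ -0.07   -0.10   -0.05    0.98   -0.10   -0.02   -0.07   -0.07]
  [ -0.01   -0.08   -0.06   -0.04    0.96   -0.01   -0.09   -0.04]
  [ -0.03   -0.01   -0.08   -0.04   -0.01    0.98   -0.03   -0.10]
  [ -0.06   -0.05   -0.09   -0.09   -0.08   -0.09    0.98   -0.06]
  [ -0.08   -0.05   -0.04   -0.03   -0.02   -0.04   -0.10    0.97]
Leontief inverse L = M⁻¹:
  [  1.1208    0.1132    0.1386    0.0531    0.1386    0.1127    0.0724    0.1275]
  [  0.0396    1.0774    0.1187    0.0455    0.0564    0.0346    0.1055    0.1073]
  [  0.0910    0.1491    1.1150    0.0815    0.0587    0.0726    0.1088    0.1433]
  [  0.1099    0.1533    0.1092    1.0544    0.1417    0.0543    0.1225    0.1242]
  [  0.0406    0.1212    0.1047    0.0682    1.0718    0.0363    0.1287    0.0822]
  [  0.0621    0.0468    0.1158    0.0624    0.0360    1.0439    0.0653    0.1362]
  [  0.1052    0.1095    0.1516    0.1248    0.1241    0.1236    1.0763    0.1230]
  [  0.1159    0.0915    0.0895    0.0595    0.0575    0.0723    0.1360    1.0767]
Total output x = L · d:
  x_0 = 1.1208·49 + 0.1132·87 + 0.1386·87 + 0.0531·69 + 0.1386·5 + 0.1127·31 + 0.0724·24 + 0.1275·61 = 94.1864
  x_1 = 0.0396·49 + 1.0774·87 + 0.1187·87 + 0.0455·69 + 0.0564·5 + 0.0346·31 + 0.1055·24 + 0.1073·61 = 119.5757
  x_2 = 0.0910·49 + 0.1491·87 + 1.1150·87 + 0.0815·69 + 0.0587·5 + 0.0726·31 + 0.1088·24 + 0.1433·61 = 133.9603
  x_3 = 0.1099·49 + 0.1533·87 + 0.1092·87 + 1.0544·69 + 0.1417·5 + 0.0543·31 + 0.1225·24 + 0.1242·61 = 113.8877
  x_4 = 0.0406·49 + 0.1212·87 + 0.1047·87 + 0.0682·69 + 1.0718·5 + 0.0363·31 + 0.1287·24 + 0.0822·61 = 40.9421
  x_5 = 0.0621·49 + 0.0468·87 + 0.1158·87 + 0.0624·69 + 0.0360·5 + 1.0439·31 + 0.0653·24 + 0.1362·61 = 63.9095
  x_6 = 0.1052·49 + 0.1095·87 + 0.1516·87 + 0.1248·69 + 0.1241·5 + 0.1236·31 + 1.0763·24 + 0.1230·61 = 74.2689
  x_7 = 0.1159·49 + 0.0915·87 + 0.0895·87 + 0.0595·69 + 0.0575·5 + 0.0723·31 + 0.1360·24 + 1.0767·61 = 97.0009
Output multipliers (column sums of L):
  Finance: 1.6850
  Manufacturing: 1.8619
  Chemicals: 1.9431
  Textiles: 1.5495
  Services: 1.6847
  Mining: 1.5502
  Healthcare: 1.8156
  Energy: 1.9206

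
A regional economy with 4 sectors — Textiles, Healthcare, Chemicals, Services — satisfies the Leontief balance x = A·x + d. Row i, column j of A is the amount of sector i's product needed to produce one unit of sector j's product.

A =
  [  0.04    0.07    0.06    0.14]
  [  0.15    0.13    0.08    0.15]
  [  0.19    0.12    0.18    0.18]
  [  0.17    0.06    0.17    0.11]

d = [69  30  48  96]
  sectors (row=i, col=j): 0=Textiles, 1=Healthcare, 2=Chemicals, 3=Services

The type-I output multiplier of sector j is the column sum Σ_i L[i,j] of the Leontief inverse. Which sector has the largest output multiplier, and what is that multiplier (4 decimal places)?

Form M = I − A:
  [  0.96   -0.07   -0.06   -0.14]
  [ -0.15    0.87   -0.08   -0.15]
  [ -0.19   -0.12    0.82   -0.18]
  [ -0.17   -0.06   -0.17    0.89]
Leontief inverse L = M⁻¹:
  [  1.1299    0.1262    0.1422    0.2278]
  [  0.2815    1.2196    0.1998    0.2902]
  [  0.3701    0.2412    1.3471    0.3713]
  [  0.3055    0.1524    0.2979    1.2576]
Total output x = L · d:
  x_0 = 1.1299·69 + 0.1262·30 + 0.1422·48 + 0.2278·96 = 110.4399
  x_1 = 0.2815·69 + 1.2196·30 + 0.1998·48 + 0.2902·96 = 93.4644
  x_2 = 0.3701·69 + 0.2412·30 + 1.3471·48 + 0.3713·96 = 133.0753
  x_3 = 0.3055·69 + 0.1524·30 + 0.2979·48 + 1.2576·96 = 160.6803
Output multipliers (column sums of L):
  Textiles: 2.0869
  Healthcare: 1.7395
  Chemicals: 1.9870
  Services: 2.1469

Services (2.1469)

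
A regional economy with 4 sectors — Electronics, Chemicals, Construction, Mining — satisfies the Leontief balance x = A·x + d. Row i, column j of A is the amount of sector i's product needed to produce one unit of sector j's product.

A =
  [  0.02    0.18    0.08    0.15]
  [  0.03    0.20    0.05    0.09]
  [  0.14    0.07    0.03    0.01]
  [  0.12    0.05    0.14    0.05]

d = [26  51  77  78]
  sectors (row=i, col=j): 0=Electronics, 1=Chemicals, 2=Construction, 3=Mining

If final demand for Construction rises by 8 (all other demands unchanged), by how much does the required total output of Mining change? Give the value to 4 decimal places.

Form M = I − A:
  [  0.98   -0.18   -0.08   -0.15]
  [ -0.03    0.80   -0.05   -0.09]
  [ -0.14   -0.07    0.97   -0.01]
  [ -0.12   -0.05   -0.14    0.95]
Leontief inverse L = M⁻¹:
  [  1.0711    0.2646    0.1302    0.1956]
  [  0.0685    1.2817    0.0909    0.1332]
  [  0.1612    0.1319    1.0581    0.0491]
  [  0.1627    0.1203    0.1772    1.0916]
Total output x = L · d:
  x_0 = 1.0711·26 + 0.2646·51 + 0.1302·77 + 0.1956·78 = 66.6203
  x_1 = 0.0685·26 + 1.2817·51 + 0.0909·77 + 0.1332·78 = 84.5416
  x_2 = 0.1612·26 + 0.1319·51 + 1.0581·77 + 0.0491·78 = 96.2229
  x_3 = 0.1627·26 + 0.1203·51 + 0.1772·77 + 1.0916·78 = 109.1502
Δx_3 = L[3,2] · Δd_2 = 0.1772 · 8 = 1.4173

1.4173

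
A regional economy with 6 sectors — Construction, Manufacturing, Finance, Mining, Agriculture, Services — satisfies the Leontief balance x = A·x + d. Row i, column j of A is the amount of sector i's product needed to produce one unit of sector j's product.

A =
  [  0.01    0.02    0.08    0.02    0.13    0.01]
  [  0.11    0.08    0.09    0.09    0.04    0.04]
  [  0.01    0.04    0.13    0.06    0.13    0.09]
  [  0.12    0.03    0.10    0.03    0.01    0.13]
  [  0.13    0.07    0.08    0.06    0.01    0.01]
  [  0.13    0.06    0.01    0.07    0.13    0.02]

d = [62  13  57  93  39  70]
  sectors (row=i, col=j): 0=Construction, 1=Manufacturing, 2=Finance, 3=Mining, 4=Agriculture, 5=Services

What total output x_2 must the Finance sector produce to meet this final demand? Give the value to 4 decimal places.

99.8953

Form M = I − A:
  [  0.99   -0.02   -0.08   -0.02   -0.13   -0.01]
  [ -0.11    0.92   -0.09   -0.09   -0.04   -0.04]
  [ -0.01   -0.04    0.87   -0.06   -0.13   -0.09]
  [ -0.12   -0.03   -0.10    0.97   -0.01   -0.13]
  [ -0.13   -0.07   -0.08   -0.06    0.99   -0.01]
  [ -0.13   -0.06   -0.01   -0.07   -0.13    0.98]
Leontief inverse L = M⁻¹:
  [  1.0467    0.0437    0.1210    0.0452    0.1597    0.0312]
  [  0.1643    1.1141    0.1551    0.1282    0.0987    0.0794]
  [  0.0752    0.0798    1.1953    0.1039    0.1881    0.1295]
  [  0.1687    0.0614    0.1533    1.0659    0.0766    0.1605]
  [  0.1672    0.0956    0.1334    0.0890    1.0597    0.0405]
  [  0.1839    0.0919    0.0664    0.1029    0.1752    1.0476]
Total output x = L · d:
  x_0 = 1.0467·62 + 0.0437·13 + 0.1210·57 + 0.0452·93 + 0.1597·39 + 0.0312·70 = 84.9814
  x_1 = 0.1643·62 + 1.1141·13 + 0.1551·57 + 0.1282·93 + 0.0987·39 + 0.0794·70 = 54.8370
  x_2 = 0.0752·62 + 0.0798·13 + 1.1953·57 + 0.1039·93 + 0.1881·39 + 0.1295·70 = 99.8953
  x_3 = 0.1687·62 + 0.0614·13 + 0.1533·57 + 1.0659·93 + 0.0766·39 + 0.1605·70 = 133.3433
  x_4 = 0.1672·62 + 0.0956·13 + 0.1334·57 + 0.0890·93 + 1.0597·39 + 0.0405·70 = 71.6560
  x_5 = 0.1839·62 + 0.0919·13 + 0.0664·57 + 0.1029·93 + 0.1752·39 + 1.0476·70 = 106.1082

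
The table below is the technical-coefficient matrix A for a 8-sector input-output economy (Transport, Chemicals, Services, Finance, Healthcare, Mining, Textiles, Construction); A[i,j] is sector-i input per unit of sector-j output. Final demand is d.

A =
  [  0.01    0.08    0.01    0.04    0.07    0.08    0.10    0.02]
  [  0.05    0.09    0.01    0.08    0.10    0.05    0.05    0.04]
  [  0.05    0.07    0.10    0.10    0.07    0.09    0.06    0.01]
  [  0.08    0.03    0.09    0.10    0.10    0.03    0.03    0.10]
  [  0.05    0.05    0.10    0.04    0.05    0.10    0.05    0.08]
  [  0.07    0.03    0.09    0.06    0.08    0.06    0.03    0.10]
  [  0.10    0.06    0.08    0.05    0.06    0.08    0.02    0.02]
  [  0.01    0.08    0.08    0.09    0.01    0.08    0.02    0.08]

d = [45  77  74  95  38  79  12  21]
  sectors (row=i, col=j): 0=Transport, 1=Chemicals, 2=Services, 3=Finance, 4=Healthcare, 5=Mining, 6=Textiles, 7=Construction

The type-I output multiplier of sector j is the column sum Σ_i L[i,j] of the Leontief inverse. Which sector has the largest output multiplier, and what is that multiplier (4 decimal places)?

Form M = I − A:
  [  0.99   -0.08   -0.01   -0.04   -0.07   -0.08   -0.10   -0.02]
  [ -0.05    0.91   -0.01   -0.08   -0.10   -0.05   -0.05   -0.04]
  [ -0.05   -0.07    0.90   -0.10   -0.07   -0.09   -0.06   -0.01]
  [ -0.08   -0.03   -0.09    0.90   -0.10   -0.03   -0.03   -0.10]
  [ -0.05   -0.05   -0.10   -0.04    0.95   -0.10   -0.05   -0.08]
  [ -0.07   -0.03   -0.09   -0.06   -0.08    0.94   -0.03   -0.10]
  [ -0.10   -0.06   -0.08   -0.05   -0.06   -0.08    0.98   -0.02]
  [ -0.01   -0.08   -0.08   -0.09   -0.01   -0.08   -0.02    0.92]
Leontief inverse L = M⁻¹:
  [  1.0580    0.1278    0.0685    0.0951    0.1272    0.1372    0.1337    0.0685]
  [  0.1000    1.1457    0.0749    0.1444    0.1652    0.1149    0.0916    0.0973]
  [  0.1123    0.1343    1.1817    0.1796    0.1502    0.1673    0.1105    0.0743]
  [  0.1356    0.0973    0.1730    1.1812    0.1735    0.1105    0.0812    0.1663]
  [  0.1039    0.1124    0.1767    0.1150    1.1195    0.1746    0.0960    0.1400]
  [  0.1211    0.0927    0.1669    0.1348    0.1473    1.1353    0.0770    0.1610]
  [  0.1476    0.1163    0.1443    0.1148    0.1263    0.1466    1.0662    0.0724]
  [  0.0581    0.1340    0.1465    0.1602    0.0735    0.1406    0.0579    1.1360]
Total output x = L · d:
  x_0 = 1.0580·45 + 0.1278·77 + 0.0685·74 + 0.0951·95 + 0.1272·38 + 0.1372·79 + 0.1337·12 + 0.0685·21 = 90.2597
  x_1 = 0.1000·45 + 1.1457·77 + 0.0749·74 + 0.1444·95 + 0.1652·38 + 0.1149·79 + 0.0916·12 + 0.0973·21 = 130.4793
  x_2 = 0.1123·45 + 0.1343·77 + 1.1817·74 + 0.1796·95 + 0.1502·38 + 0.1673·79 + 0.1105·12 + 0.0743·21 = 141.7073
  x_3 = 0.1356·45 + 0.0973·77 + 0.1730·74 + 1.1812·95 + 0.1735·38 + 0.1105·79 + 0.0812·12 + 0.1663·21 = 158.4061
  x_4 = 0.1039·45 + 0.1124·77 + 0.1767·74 + 0.1150·95 + 1.1195·38 + 0.1746·79 + 0.0960·12 + 0.1400·21 = 97.7545
  x_5 = 0.1211·45 + 0.0927·77 + 0.1669·74 + 0.1348·95 + 0.1473·38 + 1.1353·79 + 0.0770·12 + 0.1610·21 = 137.3321
  x_6 = 0.1476·45 + 0.1163·77 + 0.1443·74 + 0.1148·95 + 0.1263·38 + 0.1466·79 + 1.0662·12 + 0.0724·21 = 67.8699
  x_7 = 0.0581·45 + 0.1340·77 + 0.1465·74 + 0.1602·95 + 0.0735·38 + 0.1406·79 + 0.0579·12 + 1.1360·21 = 77.4517
Output multipliers (column sums of L):
  Transport: 1.8366
  Chemicals: 1.9604
  Services: 2.1326
  Finance: 2.1251
  Healthcare: 2.0827
  Mining: 2.1269
  Textiles: 1.7139
  Construction: 1.9158

Services (2.1326)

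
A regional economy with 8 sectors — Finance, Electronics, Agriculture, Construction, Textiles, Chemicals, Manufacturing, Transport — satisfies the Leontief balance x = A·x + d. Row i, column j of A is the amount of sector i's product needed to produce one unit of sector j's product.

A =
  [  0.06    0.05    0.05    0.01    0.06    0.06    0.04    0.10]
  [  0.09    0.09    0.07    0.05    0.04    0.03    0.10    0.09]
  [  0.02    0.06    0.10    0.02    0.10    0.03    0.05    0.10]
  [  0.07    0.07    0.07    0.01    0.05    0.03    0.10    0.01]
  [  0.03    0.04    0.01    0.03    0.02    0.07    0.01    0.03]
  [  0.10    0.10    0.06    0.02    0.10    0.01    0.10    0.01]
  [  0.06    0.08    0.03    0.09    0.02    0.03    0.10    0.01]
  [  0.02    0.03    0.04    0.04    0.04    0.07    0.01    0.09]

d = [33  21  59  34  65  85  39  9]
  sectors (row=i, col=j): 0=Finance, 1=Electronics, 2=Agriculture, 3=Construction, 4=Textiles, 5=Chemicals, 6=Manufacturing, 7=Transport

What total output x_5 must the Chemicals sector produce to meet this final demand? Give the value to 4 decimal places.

Form M = I − A:
  [  0.94   -0.05   -0.05   -0.01   -0.06   -0.06   -0.04   -0.10]
  [ -0.09    0.91   -0.07   -0.05   -0.04   -0.03   -0.10   -0.09]
  [ -0.02   -0.06    0.90   -0.02   -0.10   -0.03   -0.05   -0.10]
  [ -0.07   -0.07   -0.07    0.99   -0.05   -0.03   -0.10   -0.01]
  [ -0.03   -0.04   -0.01   -0.03    0.98   -0.07   -0.01   -0.03]
  [ -0.10   -0.10   -0.06   -0.02   -0.10    0.99   -0.10   -0.01]
  [ -0.06   -0.08   -0.03   -0.09   -0.02   -0.03    0.90   -0.01]
  [ -0.02   -0.03   -0.04   -0.04   -0.04   -0.07   -0.01    0.91]
Leontief inverse L = M⁻¹:
  [  1.0988    0.0954    0.0877    0.0358    0.0990    0.0930    0.0813    0.1454]
  [  0.1434    1.1525    0.1222    0.0870    0.0895    0.0718    0.1615    0.1496]
  [  0.0593    0.1092    1.1426    0.0495    0.1420    0.0665    0.0944    0.1499]
  [  0.1106    0.1182    0.1083    1.0387    0.0868    0.0594    0.1476    0.0523]
  [  0.0567    0.0692    0.0330    0.0438    1.0441    0.0866    0.0387    0.0530]
  [  0.1482    0.1560    0.1038    0.0534    0.1413    1.0476    0.1543    0.0616]
  [  0.1058    0.1317    0.0706    0.1191    0.0567    0.0586    1.1553    0.0489]
  [  0.0514    0.0666    0.0711    0.0588    0.0726    0.0950    0.0440    1.1235]
Total output x = L · d:
  x_0 = 1.0988·33 + 0.0954·21 + 0.0877·59 + 0.0358·34 + 0.0990·65 + 0.0930·85 + 0.0813·39 + 0.1454·9 = 63.4823
  x_1 = 0.1434·33 + 1.1525·21 + 0.1222·59 + 0.0870·34 + 0.0895·65 + 0.0718·85 + 0.1615·39 + 0.1496·9 = 58.6607
  x_2 = 0.0593·33 + 0.1092·21 + 1.1426·59 + 0.0495·34 + 0.1420·65 + 0.0665·85 + 0.0944·39 + 0.1499·9 = 93.2579
  x_3 = 0.1106·33 + 0.1182·21 + 0.1083·59 + 1.0387·34 + 0.0868·65 + 0.0594·85 + 0.1476·39 + 0.0523·9 = 64.7545
  x_4 = 0.0567·33 + 0.0692·21 + 0.0330·59 + 0.0438·34 + 1.0441·65 + 0.0866·85 + 0.0387·39 + 0.0530·9 = 83.9733
  x_5 = 0.1482·33 + 0.1560·21 + 0.1038·59 + 0.0534·34 + 0.1413·65 + 1.0476·85 + 0.1543·39 + 0.0616·9 = 120.9142
  x_6 = 0.1058·33 + 0.1317·21 + 0.0706·59 + 0.1191·34 + 0.0567·65 + 0.0586·85 + 1.1553·39 + 0.0489·9 = 68.6372
  x_7 = 0.0514·33 + 0.0666·21 + 0.0711·59 + 0.0588·34 + 0.0726·65 + 0.0950·85 + 0.0440·39 + 1.1235·9 = 33.9113

120.9142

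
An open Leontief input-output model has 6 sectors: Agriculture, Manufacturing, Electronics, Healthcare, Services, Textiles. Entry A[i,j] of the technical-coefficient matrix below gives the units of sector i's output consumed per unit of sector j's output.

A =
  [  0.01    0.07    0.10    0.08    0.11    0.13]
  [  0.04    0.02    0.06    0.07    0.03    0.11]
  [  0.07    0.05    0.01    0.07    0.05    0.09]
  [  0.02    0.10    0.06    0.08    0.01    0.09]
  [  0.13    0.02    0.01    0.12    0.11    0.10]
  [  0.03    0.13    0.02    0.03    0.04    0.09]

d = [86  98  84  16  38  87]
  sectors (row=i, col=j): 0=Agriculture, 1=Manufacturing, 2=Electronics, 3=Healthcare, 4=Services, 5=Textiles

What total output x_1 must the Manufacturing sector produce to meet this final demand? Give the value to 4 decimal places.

Form M = I − A:
  [  0.99   -0.07   -0.10   -0.08   -0.11   -0.13]
  [ -0.04    0.98   -0.06   -0.07   -0.03   -0.11]
  [ -0.07   -0.05    0.99   -0.07   -0.05   -0.09]
  [ -0.02   -0.10   -0.06    0.92   -0.01   -0.09]
  [ -0.13   -0.02   -0.01   -0.12    0.89   -0.10]
  [ -0.03   -0.13   -0.02   -0.03   -0.04    0.91]
Leontief inverse L = M⁻¹:
  [  1.0534    0.1267    0.1282    0.1377    0.1526    0.2089]
  [  0.0631    1.0624    0.0810    0.1052    0.0566    0.1621]
  [  0.0942    0.0918    1.0356    0.1093    0.0807    0.1467]
  [  0.0431    0.1414    0.0839    1.1170    0.0339    0.1457]
  [  0.1683    0.0811    0.0484    0.1818    1.1602    0.1841]
  [  0.0546    0.1662    0.0434    0.0668    0.0670    1.1451]
Total output x = L · d:
  x_0 = 1.0534·86 + 0.1267·98 + 0.1282·84 + 0.1377·16 + 0.1526·38 + 0.2089·87 = 139.9498
  x_1 = 0.0631·86 + 1.0624·98 + 0.0810·84 + 0.1052·16 + 0.0566·38 + 0.1621·87 = 134.2855
  x_2 = 0.0942·86 + 0.0918·98 + 1.0356·84 + 0.1093·16 + 0.0807·38 + 0.1467·87 = 121.6621
  x_3 = 0.0431·86 + 0.1414·98 + 0.0839·84 + 1.1170·16 + 0.0339·38 + 0.1457·87 = 56.4464
  x_4 = 0.1683·86 + 0.0811·98 + 0.0484·84 + 0.1818·16 + 1.1602·38 + 0.1841·87 = 89.5016
  x_5 = 0.0546·86 + 0.1662·98 + 0.0434·84 + 0.0668·16 + 0.0670·38 + 1.1451·87 = 127.8707

134.2855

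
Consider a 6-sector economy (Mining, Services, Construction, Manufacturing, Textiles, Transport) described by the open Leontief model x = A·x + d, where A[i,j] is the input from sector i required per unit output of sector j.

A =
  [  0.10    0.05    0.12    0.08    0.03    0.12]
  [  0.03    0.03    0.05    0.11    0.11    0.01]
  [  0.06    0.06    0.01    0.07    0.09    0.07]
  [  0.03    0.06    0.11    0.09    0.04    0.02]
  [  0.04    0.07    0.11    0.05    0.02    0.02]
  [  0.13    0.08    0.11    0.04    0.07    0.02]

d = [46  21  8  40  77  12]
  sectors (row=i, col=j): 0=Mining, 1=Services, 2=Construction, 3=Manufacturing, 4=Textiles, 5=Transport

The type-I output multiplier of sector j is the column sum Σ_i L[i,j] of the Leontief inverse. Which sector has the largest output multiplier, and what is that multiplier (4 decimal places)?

Form M = I − A:
  [  0.90   -0.05   -0.12   -0.08   -0.03   -0.12]
  [ -0.03    0.97   -0.05   -0.11   -0.11   -0.01]
  [ -0.06   -0.06    0.99   -0.07   -0.09   -0.07]
  [ -0.03   -0.06   -0.11    0.91   -0.04   -0.02]
  [ -0.04   -0.07   -0.11   -0.05    0.98   -0.02]
  [ -0.13   -0.08   -0.11   -0.04   -0.07    0.98]
Leontief inverse L = M⁻¹:
  [  1.1584    0.0991    0.1878    0.1398    0.0810    0.1608]
  [  0.0573    1.0616    0.0959    0.1497    0.1380    0.0306]
  [  0.0967    0.0943    1.0631    0.1125    0.1224    0.0935]
  [  0.0606    0.0916    0.1511    1.1330    0.0754    0.0438]
  [  0.0689    0.0976    0.1450    0.0888    1.0535    0.0431]
  [  0.1766    0.1211    0.1686    0.0960    0.1141    1.0596]
Total output x = L · d:
  x_0 = 1.1584·46 + 0.0991·21 + 0.1878·8 + 0.1398·40 + 0.0810·77 + 0.1608·12 = 70.6299
  x_1 = 0.0573·46 + 1.0616·21 + 0.0959·8 + 0.1497·40 + 0.1380·77 + 0.0306·12 = 42.6769
  x_2 = 0.0967·46 + 0.0943·21 + 1.0631·8 + 0.1125·40 + 0.1224·77 + 0.0935·12 = 29.9839
  x_3 = 0.0606·46 + 0.0916·21 + 0.1511·8 + 1.1330·40 + 0.0754·77 + 0.0438·12 = 57.5687
  x_4 = 0.0689·46 + 0.0976·21 + 0.1450·8 + 0.0888·40 + 1.0535·77 + 0.0431·12 = 91.5677
  x_5 = 0.1766·46 + 0.1211·21 + 0.1686·8 + 0.0960·40 + 0.1141·77 + 1.0596·12 = 37.3538
Output multipliers (column sums of L):
  Mining: 1.6186
  Services: 1.5652
  Construction: 1.8115
  Manufacturing: 1.7197
  Textiles: 1.5844
  Transport: 1.4314

Construction (1.8115)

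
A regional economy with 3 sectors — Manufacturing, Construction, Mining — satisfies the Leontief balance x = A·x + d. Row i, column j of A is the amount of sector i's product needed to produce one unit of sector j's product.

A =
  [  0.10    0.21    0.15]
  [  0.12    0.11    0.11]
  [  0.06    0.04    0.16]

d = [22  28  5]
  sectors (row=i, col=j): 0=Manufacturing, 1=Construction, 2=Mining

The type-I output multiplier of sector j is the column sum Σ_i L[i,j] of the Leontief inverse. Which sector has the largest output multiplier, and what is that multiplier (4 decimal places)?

Mining (1.6459)

Form M = I − A:
  [  0.90   -0.21   -0.15]
  [ -0.12    0.89   -0.11]
  [ -0.06   -0.04    0.84]
Leontief inverse L = M⁻¹:
  [  1.1656    0.2861    0.2456]
  [  0.1684    1.1716    0.1835]
  [  0.0913    0.0762    1.2168]
Total output x = L · d:
  x_0 = 1.1656·22 + 0.2861·28 + 0.2456·5 = 34.8820
  x_1 = 0.1684·22 + 1.1716·28 + 0.1835·5 = 37.4278
  x_2 = 0.0913·22 + 0.0762·28 + 1.2168·5 = 10.2262
Output multipliers (column sums of L):
  Manufacturing: 1.4254
  Construction: 1.5339
  Mining: 1.6459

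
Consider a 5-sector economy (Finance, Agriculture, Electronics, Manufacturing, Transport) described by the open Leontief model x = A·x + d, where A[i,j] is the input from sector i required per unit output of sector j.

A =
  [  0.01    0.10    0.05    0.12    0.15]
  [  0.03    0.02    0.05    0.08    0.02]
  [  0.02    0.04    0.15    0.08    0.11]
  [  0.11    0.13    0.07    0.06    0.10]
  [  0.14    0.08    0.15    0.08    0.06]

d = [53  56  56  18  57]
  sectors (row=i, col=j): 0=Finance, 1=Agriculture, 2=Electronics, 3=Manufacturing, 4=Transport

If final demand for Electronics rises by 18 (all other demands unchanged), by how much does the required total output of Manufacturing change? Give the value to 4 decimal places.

2.5556

Form M = I − A:
  [  0.99   -0.10   -0.05   -0.12   -0.15]
  [ -0.03    0.98   -0.05   -0.08   -0.02]
  [ -0.02   -0.04    0.85   -0.08   -0.11]
  [ -0.11   -0.13   -0.07    0.94   -0.10]
  [ -0.14   -0.08   -0.15   -0.08    0.94]
Leontief inverse L = M⁻¹:
  [  1.0662    0.1542    0.1229    0.1773    0.2067]
  [  0.0527    1.0476    0.0827    0.1073    0.0518]
  [  0.0666    0.0887    1.2268    0.1350    0.1704]
  [  0.1569    0.1846    0.1420    1.1257    0.1653]
  [  0.1873    0.1420    0.2332    0.1529    1.1403]
Total output x = L · d:
  x_0 = 1.0662·53 + 0.1542·56 + 0.1229·56 + 0.1773·18 + 0.2067·57 = 86.9919
  x_1 = 0.0527·53 + 1.0476·56 + 0.0827·56 + 0.1073·18 + 0.0518·57 = 70.9734
  x_2 = 0.0666·53 + 0.0887·56 + 1.2268·56 + 0.1350·18 + 0.1704·57 = 89.3381
  x_3 = 0.1569·53 + 0.1846·56 + 0.1420·56 + 1.1257·18 + 0.1653·57 = 56.2952
  x_4 = 0.1873·53 + 0.1420·56 + 0.2332·56 + 0.1529·18 + 1.1403·57 = 98.6820
Δx_3 = L[3,2] · Δd_2 = 0.1420 · 18 = 2.5556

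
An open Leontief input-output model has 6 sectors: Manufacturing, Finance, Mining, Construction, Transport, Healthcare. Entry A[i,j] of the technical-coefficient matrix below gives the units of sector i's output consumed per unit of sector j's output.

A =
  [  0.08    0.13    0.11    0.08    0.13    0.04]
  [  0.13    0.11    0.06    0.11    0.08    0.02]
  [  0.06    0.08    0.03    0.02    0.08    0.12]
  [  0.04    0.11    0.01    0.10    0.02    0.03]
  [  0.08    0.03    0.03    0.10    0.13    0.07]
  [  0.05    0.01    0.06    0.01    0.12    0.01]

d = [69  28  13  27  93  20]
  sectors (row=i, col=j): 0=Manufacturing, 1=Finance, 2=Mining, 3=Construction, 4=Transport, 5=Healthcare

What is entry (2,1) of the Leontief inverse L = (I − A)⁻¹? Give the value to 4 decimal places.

L[2,1] = 0.1271

Form M = I − A:
  [  0.92   -0.13   -0.11   -0.08   -0.13   -0.04]
  [ -0.13    0.89   -0.06   -0.11   -0.08   -0.02]
  [ -0.06   -0.08    0.97   -0.02   -0.08   -0.12]
  [ -0.04   -0.11   -0.01    0.90   -0.02   -0.03]
  [ -0.08   -0.03   -0.03   -0.10    0.87   -0.07]
  [ -0.05   -0.01   -0.06   -0.01   -0.12    0.99]
Leontief inverse L = M⁻¹:
  [  1.1584    0.2116    0.1586    0.1582    0.2233    0.0909]
  [  0.2009    1.1916    0.1073    0.1846    0.1623    0.0623]
  [  0.1114    0.1271    1.0659    0.0673    0.1484    0.1488]
  [  0.0831    0.1598    0.0362    1.1465    0.0637    0.0502]
  [  0.1336    0.0867    0.0658    0.1586    1.2015    0.1049]
  [  0.0843    0.0425    0.0820    0.0447    0.1682    1.0376]
Total output x = L · d:
  x_0 = 1.1584·69 + 0.2116·28 + 0.1586·13 + 0.1582·27 + 0.2233·93 + 0.0909·20 = 114.7740
  x_1 = 0.2009·69 + 1.1916·28 + 0.1073·13 + 0.1846·27 + 0.1623·93 + 0.0623·20 = 69.9411
  x_2 = 0.1114·69 + 0.1271·28 + 1.0659·13 + 0.0673·27 + 0.1484·93 + 0.1488·20 = 43.6951
  x_3 = 0.0831·69 + 0.1598·28 + 0.0362·13 + 1.1465·27 + 0.0637·93 + 0.0502·20 = 48.5603
  x_4 = 0.1336·69 + 0.0867·28 + 0.0658·13 + 0.1586·27 + 1.2015·93 + 0.1049·20 = 130.6258
  x_5 = 0.0843·69 + 0.0425·28 + 0.0820·13 + 0.0447·27 + 0.1682·93 + 1.0376·20 = 45.6773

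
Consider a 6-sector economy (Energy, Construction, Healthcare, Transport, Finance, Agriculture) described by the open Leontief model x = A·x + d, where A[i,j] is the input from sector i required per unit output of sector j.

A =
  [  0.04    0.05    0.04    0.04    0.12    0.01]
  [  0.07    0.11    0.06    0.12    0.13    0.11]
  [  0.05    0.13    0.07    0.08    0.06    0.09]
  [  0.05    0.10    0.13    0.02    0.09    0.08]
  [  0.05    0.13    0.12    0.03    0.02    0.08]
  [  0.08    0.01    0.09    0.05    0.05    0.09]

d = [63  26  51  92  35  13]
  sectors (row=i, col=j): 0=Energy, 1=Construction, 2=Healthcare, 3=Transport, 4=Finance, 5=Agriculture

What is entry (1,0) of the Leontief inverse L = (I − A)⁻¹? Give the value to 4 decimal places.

Form M = I − A:
  [  0.96   -0.05   -0.04   -0.04   -0.12   -0.01]
  [ -0.07    0.89   -0.06   -0.12   -0.13   -0.11]
  [ -0.05   -0.13    0.93   -0.08   -0.06   -0.09]
  [ -0.05   -0.10   -0.13    0.98   -0.09   -0.08]
  [ -0.05   -0.13   -0.12   -0.03    0.98   -0.08]
  [ -0.08   -0.01   -0.09   -0.05   -0.05    0.91]
Leontief inverse L = M⁻¹:
  [  1.0704    0.1050    0.0886    0.0714    0.1597    0.0535]
  [  0.1332    1.2077    0.1558    0.1826    0.2129    0.1976]
  [  0.1024    0.2092    1.1448    0.1356    0.1311    0.1631]
  [  0.1002    0.1801    0.2009    1.0754    0.1549    0.1509]
  [  0.0974    0.2019    0.1833    0.0844    1.0856    0.1465]
  [  0.1166    0.0642    0.1438    0.0854    0.0975    1.1382]
Total output x = L · d:
  x_0 = 1.0704·63 + 0.1050·26 + 0.0886·51 + 0.0714·92 + 0.1597·35 + 0.0535·13 = 87.5419
  x_1 = 0.1332·63 + 1.2077·26 + 0.1558·51 + 0.1826·92 + 0.2129·35 + 0.1976·13 = 74.5615
  x_2 = 0.1024·63 + 0.2092·26 + 1.1448·51 + 0.1356·92 + 0.1311·35 + 0.1631·13 = 89.4581
  x_3 = 0.1002·63 + 0.1801·26 + 0.2009·51 + 1.0754·92 + 0.1549·35 + 0.1509·13 = 127.5627
  x_4 = 0.0974·63 + 0.2019·26 + 0.1833·51 + 0.0844·92 + 1.0856·35 + 0.1465·13 = 68.3930
  x_5 = 0.1166·63 + 0.0642·26 + 0.1438·51 + 0.0854·92 + 0.0975·35 + 1.1382·13 = 42.4154

L[1,0] = 0.1332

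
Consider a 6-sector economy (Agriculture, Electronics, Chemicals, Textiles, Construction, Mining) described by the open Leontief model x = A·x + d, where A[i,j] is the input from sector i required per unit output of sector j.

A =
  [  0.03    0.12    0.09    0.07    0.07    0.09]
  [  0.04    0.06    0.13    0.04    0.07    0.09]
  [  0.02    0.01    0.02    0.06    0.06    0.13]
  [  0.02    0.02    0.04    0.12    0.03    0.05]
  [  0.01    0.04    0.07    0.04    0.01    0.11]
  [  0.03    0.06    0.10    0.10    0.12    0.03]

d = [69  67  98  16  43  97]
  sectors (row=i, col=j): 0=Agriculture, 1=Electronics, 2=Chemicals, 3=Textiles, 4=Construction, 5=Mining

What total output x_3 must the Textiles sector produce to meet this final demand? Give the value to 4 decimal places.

Form M = I − A:
  [  0.97   -0.12   -0.09   -0.07   -0.07   -0.09]
  [ -0.04    0.94   -0.13   -0.04   -0.07   -0.09]
  [ -0.02   -0.01    0.98   -0.06   -0.06   -0.13]
  [ -0.02   -0.02   -0.04    0.88   -0.03   -0.05]
  [ -0.01   -0.04   -0.07   -0.04    0.99   -0.11]
  [ -0.03   -0.06   -0.10   -0.10   -0.12    0.97]
Leontief inverse L = M⁻¹:
  [  1.0486    0.1525    0.1451    0.1226    0.1157    0.1503]
  [  0.0561    1.0889    0.1762    0.0878    0.1121    0.1471]
  [  0.0310    0.0315    1.0545    0.0984    0.0910    0.1625]
  [  0.0298    0.0366    0.0669    1.1566    0.0536    0.0808]
  [  0.0212    0.0588    0.1018    0.0749    1.0415    0.1430]
  [  0.0448    0.0864    0.1436    0.1479    0.1543    1.0875]
Total output x = L · d:
  x_0 = 1.0486·69 + 0.1525·67 + 0.1451·98 + 0.1226·16 + 0.1157·43 + 0.1503·97 = 118.3113
  x_1 = 0.0561·69 + 1.0889·67 + 0.1762·98 + 0.0878·16 + 0.1121·43 + 0.1471·97 = 114.5824
  x_2 = 0.0310·69 + 0.0315·67 + 1.0545·98 + 0.0984·16 + 0.0910·43 + 0.1625·97 = 128.8523
  x_3 = 0.0298·69 + 0.0366·67 + 0.0669·98 + 1.1566·16 + 0.0536·43 + 0.0808·97 = 39.7056
  x_4 = 0.0212·69 + 0.0588·67 + 0.1018·98 + 0.0749·16 + 1.0415·43 + 0.1430·97 = 75.2443
  x_5 = 0.0448·69 + 0.0864·67 + 0.1436·98 + 0.1479·16 + 0.1543·43 + 1.0875·97 = 137.4324

39.7056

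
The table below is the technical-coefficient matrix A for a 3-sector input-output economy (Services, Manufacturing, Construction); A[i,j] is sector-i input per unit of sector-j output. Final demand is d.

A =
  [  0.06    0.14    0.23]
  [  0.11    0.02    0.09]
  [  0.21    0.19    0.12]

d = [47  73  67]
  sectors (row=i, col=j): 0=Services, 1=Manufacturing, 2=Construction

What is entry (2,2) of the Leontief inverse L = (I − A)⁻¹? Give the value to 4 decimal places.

L[2,2] = 1.2472

Form M = I − A:
  [  0.94   -0.14   -0.23]
  [ -0.11    0.98   -0.09]
  [ -0.21   -0.19    0.88]
Leontief inverse L = M⁻¹:
  [  1.1639    0.2298    0.3277]
  [  0.1593    1.0725    0.1513]
  [  0.3122    0.2864    1.2472]
Total output x = L · d:
  x_0 = 1.1639·47 + 0.2298·73 + 0.3277·67 = 93.4381
  x_1 = 0.1593·47 + 1.0725·73 + 0.1513·67 = 95.9195
  x_2 = 0.3122·47 + 0.2864·73 + 1.2472·67 = 119.1440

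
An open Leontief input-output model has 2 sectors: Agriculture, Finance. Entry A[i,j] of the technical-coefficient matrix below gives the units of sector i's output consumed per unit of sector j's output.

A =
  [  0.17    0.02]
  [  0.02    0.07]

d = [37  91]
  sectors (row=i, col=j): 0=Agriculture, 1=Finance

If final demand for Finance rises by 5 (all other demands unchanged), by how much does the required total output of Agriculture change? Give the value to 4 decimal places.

Form M = I − A:
  [  0.83   -0.02]
  [ -0.02    0.93]
Leontief inverse L = M⁻¹:
  [  1.2054    0.0259]
  [  0.0259    1.0758]
Total output x = L · d:
  x_0 = 1.2054·37 + 0.0259·91 = 46.9605
  x_1 = 0.0259·37 + 1.0758·91 = 98.8594
Δx_0 = L[0,1] · Δd_1 = 0.0259 · 5 = 0.1296

0.1296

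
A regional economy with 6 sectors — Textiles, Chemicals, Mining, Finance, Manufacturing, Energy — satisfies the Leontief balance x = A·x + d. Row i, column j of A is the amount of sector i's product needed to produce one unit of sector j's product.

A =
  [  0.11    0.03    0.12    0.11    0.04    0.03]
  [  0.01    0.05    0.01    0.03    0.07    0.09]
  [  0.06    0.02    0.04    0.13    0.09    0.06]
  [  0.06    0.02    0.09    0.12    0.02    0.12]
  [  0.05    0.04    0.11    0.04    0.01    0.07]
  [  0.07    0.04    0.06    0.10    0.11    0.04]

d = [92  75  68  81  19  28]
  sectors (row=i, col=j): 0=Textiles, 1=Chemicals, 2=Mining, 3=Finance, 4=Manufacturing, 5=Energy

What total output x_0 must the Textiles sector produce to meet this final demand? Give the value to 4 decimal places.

Form M = I − A:
  [  0.89   -0.03   -0.12   -0.11   -0.04   -0.03]
  [ -0.01    0.95   -0.01   -0.03   -0.07   -0.09]
  [ -0.06   -0.02    0.96   -0.13   -0.09   -0.06]
  [ -0.06   -0.02   -0.09    0.88   -0.02   -0.12]
  [ -0.05   -0.04   -0.11   -0.04    0.99   -0.07]
  [ -0.07   -0.04   -0.06   -0.10   -0.11    0.96]
Leontief inverse L = M⁻¹:
  [  1.1594    0.0510    0.1770    0.1856    0.0793    0.0811]
  [  0.0336    1.0648    0.0395    0.0641    0.0947    0.1183]
  [  0.1027    0.0401    1.0939    0.1937    0.1224    0.1085]
  [  0.1076    0.0414    0.1438    1.1947    0.0634    0.1702]
  [  0.0837    0.0561    0.1460    0.0933    1.0442    0.1048]
  [  0.1132    0.0613    0.1146    0.1635    0.1436    1.0890]
Total output x = L · d:
  x_0 = 1.1594·92 + 0.0510·75 + 0.1770·68 + 0.1856·81 + 0.0793·19 + 0.0811·28 = 141.3448
  x_1 = 0.0336·92 + 1.0648·75 + 0.0395·68 + 0.0641·81 + 0.0947·19 + 0.1183·28 = 95.9405
  x_2 = 0.1027·92 + 0.0401·75 + 1.0939·68 + 0.1937·81 + 0.1224·19 + 0.1085·28 = 107.8841
  x_3 = 0.1076·92 + 0.0414·75 + 0.1438·68 + 1.1947·81 + 0.0634·19 + 0.1702·28 = 125.5276
  x_4 = 0.0837·92 + 0.0561·75 + 0.1460·68 + 0.0933·81 + 1.0442·19 + 0.1048·28 = 52.1635
  x_5 = 0.1132·92 + 0.0613·75 + 0.1146·68 + 0.1635·81 + 0.1436·19 + 1.0890·28 = 69.2662

141.3448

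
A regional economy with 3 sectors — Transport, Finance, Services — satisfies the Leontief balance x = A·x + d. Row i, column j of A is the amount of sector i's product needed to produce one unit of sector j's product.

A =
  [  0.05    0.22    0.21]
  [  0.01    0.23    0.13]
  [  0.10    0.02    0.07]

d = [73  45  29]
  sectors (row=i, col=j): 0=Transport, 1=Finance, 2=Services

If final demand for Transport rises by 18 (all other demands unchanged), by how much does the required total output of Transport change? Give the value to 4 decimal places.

19.5567

Form M = I − A:
  [  0.95   -0.22   -0.21]
  [ -0.01    0.77   -0.13]
  [ -0.10   -0.02    0.93]
Leontief inverse L = M⁻¹:
  [  1.0865    0.3180    0.2898]
  [  0.0340    1.3134    0.1913]
  [  0.1176    0.0624    1.1105]
Total output x = L · d:
  x_0 = 1.0865·73 + 0.3180·45 + 0.2898·29 = 102.0245
  x_1 = 0.0340·73 + 1.3134·45 + 0.1913·29 = 67.1270
  x_2 = 0.1176·73 + 0.0624·45 + 1.1105·29 = 43.5968
Δx_0 = L[0,0] · Δd_0 = 1.0865 · 18 = 19.5567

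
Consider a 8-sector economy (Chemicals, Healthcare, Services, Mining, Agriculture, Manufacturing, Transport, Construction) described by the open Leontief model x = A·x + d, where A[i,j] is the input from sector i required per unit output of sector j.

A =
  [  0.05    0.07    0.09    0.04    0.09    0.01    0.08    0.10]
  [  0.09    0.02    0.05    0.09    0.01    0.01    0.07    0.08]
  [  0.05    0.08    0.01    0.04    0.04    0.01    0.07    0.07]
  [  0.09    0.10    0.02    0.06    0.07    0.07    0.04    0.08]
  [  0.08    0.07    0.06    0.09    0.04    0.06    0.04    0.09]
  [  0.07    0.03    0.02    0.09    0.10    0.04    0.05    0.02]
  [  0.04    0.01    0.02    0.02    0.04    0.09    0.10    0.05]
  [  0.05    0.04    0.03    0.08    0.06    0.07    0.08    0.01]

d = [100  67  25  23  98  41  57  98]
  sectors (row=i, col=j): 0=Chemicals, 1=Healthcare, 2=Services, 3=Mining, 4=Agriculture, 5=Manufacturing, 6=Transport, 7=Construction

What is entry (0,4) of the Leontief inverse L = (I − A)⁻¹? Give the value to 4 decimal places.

L[0,4] = 0.1397

Form M = I − A:
  [  0.95   -0.07   -0.09   -0.04   -0.09   -0.01   -0.08   -0.10]
  [ -0.09    0.98   -0.05   -0.09   -0.01   -0.01   -0.07   -0.08]
  [ -0.05   -0.08    0.99   -0.04   -0.04   -0.01   -0.07   -0.07]
  [ -0.09   -0.10   -0.02    0.94   -0.07   -0.07   -0.04   -0.08]
  [ -0.08   -0.07   -0.06   -0.09    0.96   -0.06   -0.04   -0.09]
  [ -0.07   -0.03   -0.02   -0.09   -0.10    0.96   -0.05   -0.02]
  [ -0.04   -0.01   -0.02   -0.02   -0.04   -0.09    0.90   -0.05]
  [ -0.05   -0.04   -0.03   -0.08   -0.06   -0.07   -0.08    0.99]
Leontief inverse L = M⁻¹:
  [  1.1104    0.1195    0.1264    0.0995    0.1397    0.0554    0.1458    0.1600]
  [  0.1377    1.0624    0.0796    0.1344    0.0552    0.0475    0.1235    0.1285]
  [  0.0933    0.1122    1.0371    0.0822    0.0755    0.0428    0.1170    0.1121]
  [  0.1548    0.1501    0.0607    1.1246    0.1257    0.1138    0.1047    0.1419]
  [  0.1434    0.1224    0.0975    0.1519    1.0961    0.1041    0.1045    0.1506]
  [  0.1230    0.0748    0.0527    0.1402    0.1458    1.0784    0.1000    0.0736]
  [  0.0807    0.0403    0.0438    0.0606    0.0804    0.1249    1.1458    0.0871]
  [  0.1009    0.0805    0.0591    0.1278    0.1050    0.1079    0.1304    1.0596]
Total output x = L · d:
  x_0 = 1.1104·100 + 0.1195·67 + 0.1264·25 + 0.0995·23 + 0.1397·98 + 0.0554·41 + 0.1458·57 + 0.1600·98 = 164.4461
  x_1 = 0.1377·100 + 1.0624·67 + 0.0796·25 + 0.1344·23 + 0.0552·98 + 0.0475·41 + 0.1235·57 + 0.1285·98 = 117.0142
  x_2 = 0.0933·100 + 0.1122·67 + 1.0371·25 + 0.0822·23 + 0.0755·98 + 0.0428·41 + 0.1170·57 + 0.1121·98 = 71.4766
  x_3 = 0.1548·100 + 0.1501·67 + 0.0607·25 + 1.1246·23 + 0.1257·98 + 0.1138·41 + 0.1047·57 + 0.1419·98 = 89.7836
  x_4 = 0.1434·100 + 0.1224·67 + 0.0975·25 + 0.1519·23 + 1.0961·98 + 0.1041·41 + 0.1045·57 + 0.1506·98 = 160.8809
  x_5 = 0.1230·100 + 0.0748·67 + 0.0527·25 + 0.1402·23 + 0.1458·98 + 1.0784·41 + 0.1000·57 + 0.0736·98 = 93.2737
  x_6 = 0.0807·100 + 0.0403·67 + 0.0438·25 + 0.0606·23 + 0.0804·98 + 0.1249·41 + 1.1458·57 + 0.0871·98 = 100.1078
  x_7 = 0.1009·100 + 0.0805·67 + 0.0591·25 + 0.1278·23 + 0.1050·98 + 0.1079·41 + 0.1304·57 + 1.0596·98 = 145.8793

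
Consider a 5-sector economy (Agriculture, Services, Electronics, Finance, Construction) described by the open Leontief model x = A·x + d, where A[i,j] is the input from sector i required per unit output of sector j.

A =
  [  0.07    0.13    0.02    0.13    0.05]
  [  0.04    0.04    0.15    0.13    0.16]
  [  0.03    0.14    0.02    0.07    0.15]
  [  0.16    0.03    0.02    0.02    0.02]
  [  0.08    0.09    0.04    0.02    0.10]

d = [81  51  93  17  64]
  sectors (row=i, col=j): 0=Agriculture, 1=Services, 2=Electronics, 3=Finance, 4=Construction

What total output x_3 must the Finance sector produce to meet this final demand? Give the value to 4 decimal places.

43.9529

Form M = I − A:
  [  0.93   -0.13   -0.02   -0.13   -0.05]
  [ -0.04    0.96   -0.15   -0.13   -0.16]
  [ -0.03   -0.14    0.98   -0.07   -0.15]
  [ -0.16   -0.03   -0.02    0.98   -0.02]
  [ -0.08   -0.09   -0.04   -0.02    0.90]
Leontief inverse L = M⁻¹:
  [  1.1248    0.1764    0.0580    0.1789    0.1075]
  [  0.1051    1.1109    0.1856    0.1794    0.2383]
  [  0.0812    0.1900    1.0624    0.1163    0.2179]
  [  0.1909    0.0695    0.0383    1.0588    0.0529]
  [  0.1183    0.1368    0.0718    0.0625    1.1554]
Total output x = L · d:
  x_0 = 1.1248·81 + 0.1764·51 + 0.0580·93 + 0.1789·17 + 0.1075·64 = 115.4200
  x_1 = 0.1051·81 + 1.1109·51 + 0.1856·93 + 0.1794·17 + 0.2383·64 = 100.7282
  x_2 = 0.0812·81 + 0.1900·51 + 1.0624·93 + 0.1163·17 + 0.2179·64 = 130.9976
  x_3 = 0.1909·81 + 0.0695·51 + 0.0383·93 + 1.0588·17 + 0.0529·64 = 43.9529
  x_4 = 0.1183·81 + 0.1368·51 + 0.0718·93 + 0.0625·17 + 1.1554·64 = 98.2423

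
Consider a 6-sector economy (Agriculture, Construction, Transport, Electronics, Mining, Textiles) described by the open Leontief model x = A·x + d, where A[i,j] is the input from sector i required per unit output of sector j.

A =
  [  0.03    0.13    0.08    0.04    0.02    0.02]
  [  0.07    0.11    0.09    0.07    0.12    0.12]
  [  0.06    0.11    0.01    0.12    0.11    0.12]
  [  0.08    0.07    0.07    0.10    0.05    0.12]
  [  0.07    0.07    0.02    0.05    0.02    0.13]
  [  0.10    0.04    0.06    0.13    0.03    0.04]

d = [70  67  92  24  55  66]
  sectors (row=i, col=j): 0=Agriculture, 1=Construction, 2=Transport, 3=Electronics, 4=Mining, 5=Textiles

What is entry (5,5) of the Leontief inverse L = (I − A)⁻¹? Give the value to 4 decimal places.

Form M = I − A:
  [  0.97   -0.13   -0.08   -0.04   -0.02   -0.02]
  [ -0.07    0.89   -0.09   -0.07   -0.12   -0.12]
  [ -0.06   -0.11    0.99   -0.12   -0.11   -0.12]
  [ -0.08   -0.07   -0.07    0.90   -0.05   -0.12]
  [ -0.07   -0.07   -0.02   -0.05    0.98   -0.13]
  [ -0.10   -0.04   -0.06   -0.13   -0.03    0.96]
Leontief inverse L = M⁻¹:
  [  1.0723    0.1871    0.1164    0.0930    0.0651    0.0807]
  [  0.1444    1.1997    0.1489    0.1609    0.1814    0.2163]
  [  0.1294    0.1888    1.0678    0.2017    0.1622    0.2070]
  [  0.1429    0.1455    0.1222    1.1792    0.1007    0.1975]
  [  0.1166    0.1242    0.0607    0.1079    1.0559    0.1820]
  [  0.1488    0.1049    0.1035    0.1921    0.0711    1.1044]
Total output x = L · d:
  x_0 = 1.0723·70 + 0.1871·67 + 0.1164·92 + 0.0930·24 + 0.0651·55 + 0.0807·66 = 109.4490
  x_1 = 0.1444·70 + 1.1997·67 + 0.1489·92 + 0.1609·24 + 0.1814·55 + 0.2163·66 = 132.3030
  x_2 = 0.1294·70 + 0.1888·67 + 1.0678·92 + 0.2017·24 + 0.1622·55 + 0.2070·66 = 147.3649
  x_3 = 0.1429·70 + 0.1455·67 + 0.1222·92 + 1.1792·24 + 0.1007·55 + 0.1975·66 = 77.8616
  x_4 = 0.1166·70 + 0.1242·67 + 0.0607·92 + 0.1079·24 + 1.0559·55 + 0.1820·66 = 94.7472
  x_5 = 0.1488·70 + 0.1049·67 + 0.1035·92 + 0.1921·24 + 0.0711·55 + 1.1044·66 = 108.3785

L[5,5] = 1.1044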